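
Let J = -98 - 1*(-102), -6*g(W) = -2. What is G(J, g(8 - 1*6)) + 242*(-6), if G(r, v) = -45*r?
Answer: -1632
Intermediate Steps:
g(W) = ⅓ (g(W) = -⅙*(-2) = ⅓)
J = 4 (J = -98 + 102 = 4)
G(J, g(8 - 1*6)) + 242*(-6) = -45*4 + 242*(-6) = -180 - 1452 = -1632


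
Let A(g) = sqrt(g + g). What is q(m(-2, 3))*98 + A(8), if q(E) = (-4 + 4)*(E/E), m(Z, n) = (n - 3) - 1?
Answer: 4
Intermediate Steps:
m(Z, n) = -4 + n (m(Z, n) = (-3 + n) - 1 = -4 + n)
q(E) = 0 (q(E) = 0*1 = 0)
A(g) = sqrt(2)*sqrt(g) (A(g) = sqrt(2*g) = sqrt(2)*sqrt(g))
q(m(-2, 3))*98 + A(8) = 0*98 + sqrt(2)*sqrt(8) = 0 + sqrt(2)*(2*sqrt(2)) = 0 + 4 = 4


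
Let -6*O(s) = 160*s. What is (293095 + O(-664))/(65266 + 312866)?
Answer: 932405/1134396 ≈ 0.82194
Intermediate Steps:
O(s) = -80*s/3
(293095 + O(-664))/(65266 + 312866) = (293095 - 80/3*(-664))/(65266 + 312866) = (293095 + 53120/3)/378132 = (932405/3)*(1/378132) = 932405/1134396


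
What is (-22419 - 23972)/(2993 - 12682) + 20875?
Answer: 202304266/9689 ≈ 20880.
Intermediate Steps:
(-22419 - 23972)/(2993 - 12682) + 20875 = -46391/(-9689) + 20875 = -46391*(-1/9689) + 20875 = 46391/9689 + 20875 = 202304266/9689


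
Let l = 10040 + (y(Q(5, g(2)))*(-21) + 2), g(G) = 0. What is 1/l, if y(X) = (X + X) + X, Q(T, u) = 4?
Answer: 1/9790 ≈ 0.00010215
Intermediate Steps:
y(X) = 3*X (y(X) = 2*X + X = 3*X)
l = 9790 (l = 10040 + ((3*4)*(-21) + 2) = 10040 + (12*(-21) + 2) = 10040 + (-252 + 2) = 10040 - 250 = 9790)
1/l = 1/9790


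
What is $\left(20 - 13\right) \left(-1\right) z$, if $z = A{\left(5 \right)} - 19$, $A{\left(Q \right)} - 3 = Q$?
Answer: $77$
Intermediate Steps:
$A{\left(Q \right)} = 3 + Q$
$z = -11$ ($z = \left(3 + 5\right) - 19 = 8 - 19 = -11$)
$\left(20 - 13\right) \left(-1\right) z = \left(20 - 13\right) \left(-1\right) \left(-11\right) = 7 \left(-1\right) \left(-11\right) = \left(-7\right) \left(-11\right) = 77$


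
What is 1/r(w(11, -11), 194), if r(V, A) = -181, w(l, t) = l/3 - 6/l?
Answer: -1/181 ≈ -0.0055249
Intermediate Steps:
w(l, t) = -6/l + l/3 (w(l, t) = l*(⅓) - 6/l = l/3 - 6/l = -6/l + l/3)
1/r(w(11, -11), 194) = 1/(-181) = -1/181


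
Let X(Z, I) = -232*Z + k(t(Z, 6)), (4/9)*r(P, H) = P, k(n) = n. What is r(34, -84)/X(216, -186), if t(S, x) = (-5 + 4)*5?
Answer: -153/100234 ≈ -0.0015264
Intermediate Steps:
t(S, x) = -5 (t(S, x) = -1*5 = -5)
r(P, H) = 9*P/4
X(Z, I) = -5 - 232*Z (X(Z, I) = -232*Z - 5 = -5 - 232*Z)
r(34, -84)/X(216, -186) = ((9/4)*34)/(-5 - 232*216) = 153/(2*(-5 - 50112)) = (153/2)/(-50117) = (153/2)*(-1/50117) = -153/100234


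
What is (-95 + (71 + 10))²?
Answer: 196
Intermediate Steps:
(-95 + (71 + 10))² = (-95 + 81)² = (-14)² = 196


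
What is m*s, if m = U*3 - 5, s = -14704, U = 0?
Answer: 73520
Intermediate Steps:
m = -5 (m = 0*3 - 5 = 0 - 5 = -5)
m*s = -5*(-14704) = 73520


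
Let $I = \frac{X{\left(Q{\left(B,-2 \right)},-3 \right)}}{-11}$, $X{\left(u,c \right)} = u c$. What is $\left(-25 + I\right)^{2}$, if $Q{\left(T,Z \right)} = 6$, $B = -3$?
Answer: $\frac{66049}{121} \approx 545.86$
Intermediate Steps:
$X{\left(u,c \right)} = c u$
$I = \frac{18}{11}$ ($I = \frac{\left(-3\right) 6}{-11} = \left(-18\right) \left(- \frac{1}{11}\right) = \frac{18}{11} \approx 1.6364$)
$\left(-25 + I\right)^{2} = \left(-25 + \frac{18}{11}\right)^{2} = \left(- \frac{257}{11}\right)^{2} = \frac{66049}{121}$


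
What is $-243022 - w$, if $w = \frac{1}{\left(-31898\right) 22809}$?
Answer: $- \frac{176813446478603}{727561482} \approx -2.4302 \cdot 10^{5}$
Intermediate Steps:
$w = - \frac{1}{727561482}$ ($w = \left(- \frac{1}{31898}\right) \frac{1}{22809} = - \frac{1}{727561482} \approx -1.3745 \cdot 10^{-9}$)
$-243022 - w = -243022 - - \frac{1}{727561482} = -243022 + \frac{1}{727561482} = - \frac{176813446478603}{727561482}$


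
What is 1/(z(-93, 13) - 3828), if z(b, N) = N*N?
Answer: -1/3659 ≈ -0.00027330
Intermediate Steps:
z(b, N) = N²
1/(z(-93, 13) - 3828) = 1/(13² - 3828) = 1/(169 - 3828) = 1/(-3659) = -1/3659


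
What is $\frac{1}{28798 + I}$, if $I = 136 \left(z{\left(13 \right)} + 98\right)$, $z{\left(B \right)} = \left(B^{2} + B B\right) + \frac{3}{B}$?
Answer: $\frac{13}{1145630} \approx 1.1347 \cdot 10^{-5}$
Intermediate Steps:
$z{\left(B \right)} = 2 B^{2} + \frac{3}{B}$ ($z{\left(B \right)} = \left(B^{2} + B^{2}\right) + \frac{3}{B} = 2 B^{2} + \frac{3}{B}$)
$I = \frac{771256}{13}$ ($I = 136 \left(\frac{3 + 2 \cdot 13^{3}}{13} + 98\right) = 136 \left(\frac{3 + 2 \cdot 2197}{13} + 98\right) = 136 \left(\frac{3 + 4394}{13} + 98\right) = 136 \left(\frac{1}{13} \cdot 4397 + 98\right) = 136 \left(\frac{4397}{13} + 98\right) = 136 \cdot \frac{5671}{13} = \frac{771256}{13} \approx 59327.0$)
$\frac{1}{28798 + I} = \frac{1}{28798 + \frac{771256}{13}} = \frac{1}{\frac{1145630}{13}} = \frac{13}{1145630}$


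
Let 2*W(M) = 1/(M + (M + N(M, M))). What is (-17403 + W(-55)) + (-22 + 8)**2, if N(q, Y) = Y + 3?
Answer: -5575069/324 ≈ -17207.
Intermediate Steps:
N(q, Y) = 3 + Y
W(M) = 1/(2*(3 + 3*M)) (W(M) = 1/(2*(M + (M + (3 + M)))) = 1/(2*(M + (3 + 2*M))) = 1/(2*(3 + 3*M)))
(-17403 + W(-55)) + (-22 + 8)**2 = (-17403 + 1/(6*(1 - 55))) + (-22 + 8)**2 = (-17403 + (1/6)/(-54)) + (-14)**2 = (-17403 + (1/6)*(-1/54)) + 196 = (-17403 - 1/324) + 196 = -5638573/324 + 196 = -5575069/324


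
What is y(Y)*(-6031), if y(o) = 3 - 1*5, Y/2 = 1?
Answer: 12062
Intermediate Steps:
Y = 2 (Y = 2*1 = 2)
y(o) = -2 (y(o) = 3 - 5 = -2)
y(Y)*(-6031) = -2*(-6031) = 12062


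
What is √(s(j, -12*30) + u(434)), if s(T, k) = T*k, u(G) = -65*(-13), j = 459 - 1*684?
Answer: √81845 ≈ 286.09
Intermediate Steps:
j = -225 (j = 459 - 684 = -225)
u(G) = 845
√(s(j, -12*30) + u(434)) = √(-(-2700)*30 + 845) = √(-225*(-360) + 845) = √(81000 + 845) = √81845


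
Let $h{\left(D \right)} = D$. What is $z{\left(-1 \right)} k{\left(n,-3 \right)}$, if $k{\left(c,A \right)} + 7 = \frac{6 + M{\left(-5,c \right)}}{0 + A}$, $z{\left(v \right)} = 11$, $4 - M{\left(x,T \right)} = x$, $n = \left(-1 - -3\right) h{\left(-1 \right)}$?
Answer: $-132$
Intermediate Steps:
$n = -2$ ($n = \left(-1 - -3\right) \left(-1\right) = \left(-1 + 3\right) \left(-1\right) = 2 \left(-1\right) = -2$)
$M{\left(x,T \right)} = 4 - x$
$k{\left(c,A \right)} = -7 + \frac{15}{A}$ ($k{\left(c,A \right)} = -7 + \frac{6 + \left(4 - -5\right)}{0 + A} = -7 + \frac{6 + \left(4 + 5\right)}{A} = -7 + \frac{6 + 9}{A} = -7 + \frac{15}{A}$)
$z{\left(-1 \right)} k{\left(n,-3 \right)} = 11 \left(-7 + \frac{15}{-3}\right) = 11 \left(-7 + 15 \left(- \frac{1}{3}\right)\right) = 11 \left(-7 - 5\right) = 11 \left(-12\right) = -132$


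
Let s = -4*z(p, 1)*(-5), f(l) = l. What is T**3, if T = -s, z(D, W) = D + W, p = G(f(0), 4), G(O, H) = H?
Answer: -1000000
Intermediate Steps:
p = 4
s = 100 (s = -4*(4 + 1)*(-5) = -4*5*(-5) = -20*(-5) = 100)
T = -100 (T = -1*100 = -100)
T**3 = (-100)**3 = -1000000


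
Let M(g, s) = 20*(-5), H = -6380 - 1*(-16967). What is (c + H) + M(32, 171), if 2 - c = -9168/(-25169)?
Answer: 263988473/25169 ≈ 10489.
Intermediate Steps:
H = 10587 (H = -6380 + 16967 = 10587)
M(g, s) = -100
c = 41170/25169 (c = 2 - (-9168)/(-25169) = 2 - (-9168)*(-1)/25169 = 2 - 1*9168/25169 = 2 - 9168/25169 = 41170/25169 ≈ 1.6357)
(c + H) + M(32, 171) = (41170/25169 + 10587) - 100 = 266505373/25169 - 100 = 263988473/25169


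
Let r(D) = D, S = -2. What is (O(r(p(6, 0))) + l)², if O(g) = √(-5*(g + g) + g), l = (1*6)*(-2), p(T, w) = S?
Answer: 162 - 72*√2 ≈ 60.177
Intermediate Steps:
p(T, w) = -2
l = -12 (l = 6*(-2) = -12)
O(g) = 3*√(-g) (O(g) = √(-10*g + g) = √(-9*g) = 3*√(-g))
(O(r(p(6, 0))) + l)² = (3*√(-1*(-2)) - 12)² = (3*√2 - 12)² = (-12 + 3*√2)²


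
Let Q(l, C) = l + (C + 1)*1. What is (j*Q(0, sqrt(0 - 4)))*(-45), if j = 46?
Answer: -2070 - 4140*I ≈ -2070.0 - 4140.0*I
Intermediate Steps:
Q(l, C) = 1 + C + l (Q(l, C) = l + (1 + C)*1 = l + (1 + C) = 1 + C + l)
(j*Q(0, sqrt(0 - 4)))*(-45) = (46*(1 + sqrt(0 - 4) + 0))*(-45) = (46*(1 + sqrt(-4) + 0))*(-45) = (46*(1 + 2*I + 0))*(-45) = (46*(1 + 2*I))*(-45) = (46 + 92*I)*(-45) = -2070 - 4140*I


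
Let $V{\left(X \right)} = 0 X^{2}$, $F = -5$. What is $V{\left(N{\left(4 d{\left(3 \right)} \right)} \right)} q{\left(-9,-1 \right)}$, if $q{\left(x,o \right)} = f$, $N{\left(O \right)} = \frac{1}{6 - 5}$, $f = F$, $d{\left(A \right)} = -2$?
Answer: $0$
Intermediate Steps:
$f = -5$
$N{\left(O \right)} = 1$ ($N{\left(O \right)} = 1^{-1} = 1$)
$q{\left(x,o \right)} = -5$
$V{\left(X \right)} = 0$
$V{\left(N{\left(4 d{\left(3 \right)} \right)} \right)} q{\left(-9,-1 \right)} = 0 \left(-5\right) = 0$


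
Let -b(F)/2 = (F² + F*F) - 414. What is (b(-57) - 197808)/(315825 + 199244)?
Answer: -209976/515069 ≈ -0.40767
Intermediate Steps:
b(F) = 828 - 4*F² (b(F) = -2*((F² + F*F) - 414) = -2*((F² + F²) - 414) = -2*(2*F² - 414) = -2*(-414 + 2*F²) = 828 - 4*F²)
(b(-57) - 197808)/(315825 + 199244) = ((828 - 4*(-57)²) - 197808)/(315825 + 199244) = ((828 - 4*3249) - 197808)/515069 = ((828 - 12996) - 197808)*(1/515069) = (-12168 - 197808)*(1/515069) = -209976*1/515069 = -209976/515069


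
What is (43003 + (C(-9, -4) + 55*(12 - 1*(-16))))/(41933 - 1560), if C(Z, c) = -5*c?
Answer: 44563/40373 ≈ 1.1038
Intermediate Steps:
(43003 + (C(-9, -4) + 55*(12 - 1*(-16))))/(41933 - 1560) = (43003 + (-5*(-4) + 55*(12 - 1*(-16))))/(41933 - 1560) = (43003 + (20 + 55*(12 + 16)))/40373 = (43003 + (20 + 55*28))*(1/40373) = (43003 + (20 + 1540))*(1/40373) = (43003 + 1560)*(1/40373) = 44563*(1/40373) = 44563/40373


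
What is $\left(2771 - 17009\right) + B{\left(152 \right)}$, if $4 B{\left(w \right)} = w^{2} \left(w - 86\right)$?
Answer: $366978$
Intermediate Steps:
$B{\left(w \right)} = \frac{w^{2} \left(-86 + w\right)}{4}$ ($B{\left(w \right)} = \frac{w^{2} \left(w - 86\right)}{4} = \frac{w^{2} \left(-86 + w\right)}{4}$)
$\left(2771 - 17009\right) + B{\left(152 \right)} = \left(2771 - 17009\right) + \frac{152^{2} \left(-86 + 152\right)}{4} = -14238 + \frac{1}{4} \cdot 23104 \cdot 66 = -14238 + 381216 = 366978$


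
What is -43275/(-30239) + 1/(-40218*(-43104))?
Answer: 75019665011039/52421020204608 ≈ 1.4311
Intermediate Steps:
-43275/(-30239) + 1/(-40218*(-43104)) = -43275*(-1/30239) - 1/40218*(-1/43104) = 43275/30239 + 1/1733556672 = 75019665011039/52421020204608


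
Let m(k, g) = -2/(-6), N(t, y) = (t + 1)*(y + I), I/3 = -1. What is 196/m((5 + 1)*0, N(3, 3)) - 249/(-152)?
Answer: 89625/152 ≈ 589.64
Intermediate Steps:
I = -3 (I = 3*(-1) = -3)
N(t, y) = (1 + t)*(-3 + y) (N(t, y) = (t + 1)*(y - 3) = (1 + t)*(-3 + y))
m(k, g) = ⅓ (m(k, g) = -2*(-⅙) = ⅓)
196/m((5 + 1)*0, N(3, 3)) - 249/(-152) = 196/(⅓) - 249/(-152) = 196*3 - 249*(-1/152) = 588 + 249/152 = 89625/152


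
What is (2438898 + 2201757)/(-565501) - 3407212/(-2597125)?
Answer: -10125579323663/1468676784625 ≈ -6.8944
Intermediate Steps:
(2438898 + 2201757)/(-565501) - 3407212/(-2597125) = 4640655*(-1/565501) - 3407212*(-1/2597125) = -4640655/565501 + 3407212/2597125 = -10125579323663/1468676784625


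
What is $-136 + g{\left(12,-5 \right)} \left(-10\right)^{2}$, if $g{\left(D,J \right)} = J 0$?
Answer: $-136$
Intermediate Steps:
$g{\left(D,J \right)} = 0$
$-136 + g{\left(12,-5 \right)} \left(-10\right)^{2} = -136 + 0 \left(-10\right)^{2} = -136 + 0 \cdot 100 = -136 + 0 = -136$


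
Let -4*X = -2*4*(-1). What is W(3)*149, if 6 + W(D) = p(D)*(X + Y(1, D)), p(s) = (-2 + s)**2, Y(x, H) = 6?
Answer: -298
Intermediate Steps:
X = -2 (X = -(-2*4)*(-1)/4 = -(-2)*(-1) = -1/4*8 = -2)
W(D) = -6 + 4*(-2 + D)**2 (W(D) = -6 + (-2 + D)**2*(-2 + 6) = -6 + (-2 + D)**2*4 = -6 + 4*(-2 + D)**2)
W(3)*149 = (-6 + 4*(-2 + 3)**2)*149 = (-6 + 4*1**2)*149 = (-6 + 4*1)*149 = (-6 + 4)*149 = -2*149 = -298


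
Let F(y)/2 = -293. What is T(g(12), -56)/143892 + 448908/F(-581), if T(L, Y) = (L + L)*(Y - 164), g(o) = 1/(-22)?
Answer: -8074282277/10540089 ≈ -766.05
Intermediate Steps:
F(y) = -586 (F(y) = 2*(-293) = -586)
g(o) = -1/22
T(L, Y) = 2*L*(-164 + Y) (T(L, Y) = (2*L)*(-164 + Y) = 2*L*(-164 + Y))
T(g(12), -56)/143892 + 448908/F(-581) = (2*(-1/22)*(-164 - 56))/143892 + 448908/(-586) = (2*(-1/22)*(-220))*(1/143892) + 448908*(-1/586) = 20*(1/143892) - 224454/293 = 5/35973 - 224454/293 = -8074282277/10540089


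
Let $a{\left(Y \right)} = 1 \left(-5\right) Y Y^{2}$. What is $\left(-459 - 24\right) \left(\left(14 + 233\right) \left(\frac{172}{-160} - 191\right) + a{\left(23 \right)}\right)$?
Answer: $\frac{2091921783}{40} \approx 5.2298 \cdot 10^{7}$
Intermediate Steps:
$a{\left(Y \right)} = - 5 Y^{3}$ ($a{\left(Y \right)} = - 5 Y Y^{2} = - 5 Y^{3}$)
$\left(-459 - 24\right) \left(\left(14 + 233\right) \left(\frac{172}{-160} - 191\right) + a{\left(23 \right)}\right) = \left(-459 - 24\right) \left(\left(14 + 233\right) \left(\frac{172}{-160} - 191\right) - 5 \cdot 23^{3}\right) = - 483 \left(247 \left(172 \left(- \frac{1}{160}\right) - 191\right) - 60835\right) = - 483 \left(247 \left(- \frac{43}{40} - 191\right) - 60835\right) = - 483 \left(247 \left(- \frac{7683}{40}\right) - 60835\right) = - 483 \left(- \frac{1897701}{40} - 60835\right) = \left(-483\right) \left(- \frac{4331101}{40}\right) = \frac{2091921783}{40}$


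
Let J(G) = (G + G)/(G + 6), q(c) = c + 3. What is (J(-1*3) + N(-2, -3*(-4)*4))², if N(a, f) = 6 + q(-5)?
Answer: 4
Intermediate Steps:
q(c) = 3 + c
N(a, f) = 4 (N(a, f) = 6 + (3 - 5) = 6 - 2 = 4)
J(G) = 2*G/(6 + G) (J(G) = (2*G)/(6 + G) = 2*G/(6 + G))
(J(-1*3) + N(-2, -3*(-4)*4))² = (2*(-1*3)/(6 - 1*3) + 4)² = (2*(-3)/(6 - 3) + 4)² = (2*(-3)/3 + 4)² = (2*(-3)*(⅓) + 4)² = (-2 + 4)² = 2² = 4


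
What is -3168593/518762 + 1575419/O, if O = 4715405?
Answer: -14123931763887/2446172928610 ≈ -5.7739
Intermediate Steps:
-3168593/518762 + 1575419/O = -3168593/518762 + 1575419/4715405 = -14123931763887/2446172928610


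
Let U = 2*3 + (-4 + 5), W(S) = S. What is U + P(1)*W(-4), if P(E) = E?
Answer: 3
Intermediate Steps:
U = 7 (U = 6 + 1 = 7)
U + P(1)*W(-4) = 7 + 1*(-4) = 7 - 4 = 3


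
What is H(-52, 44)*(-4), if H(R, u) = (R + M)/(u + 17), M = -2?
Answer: 216/61 ≈ 3.5410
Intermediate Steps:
H(R, u) = (-2 + R)/(17 + u) (H(R, u) = (R - 2)/(u + 17) = (-2 + R)/(17 + u))
H(-52, 44)*(-4) = ((-2 - 52)/(17 + 44))*(-4) = (-54/61)*(-4) = ((1/61)*(-54))*(-4) = -54/61*(-4) = 216/61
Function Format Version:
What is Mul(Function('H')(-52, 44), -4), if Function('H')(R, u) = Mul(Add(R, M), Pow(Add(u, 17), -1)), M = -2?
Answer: Rational(216, 61) ≈ 3.5410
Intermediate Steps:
Function('H')(R, u) = Mul(Pow(Add(17, u), -1), Add(-2, R)) (Function('H')(R, u) = Mul(Add(R, -2), Pow(Add(u, 17), -1)) = Mul(Add(-2, R), Pow(Add(17, u), -1)) = Mul(Pow(Add(17, u), -1), Add(-2, R)))
Mul(Function('H')(-52, 44), -4) = Mul(Mul(Pow(Add(17, 44), -1), Add(-2, -52)), -4) = Mul(Mul(Pow(61, -1), -54), -4) = Mul(Mul(Rational(1, 61), -54), -4) = Mul(Rational(-54, 61), -4) = Rational(216, 61)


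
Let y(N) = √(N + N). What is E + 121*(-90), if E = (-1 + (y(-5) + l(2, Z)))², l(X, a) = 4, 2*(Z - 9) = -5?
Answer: -10891 + 6*I*√10 ≈ -10891.0 + 18.974*I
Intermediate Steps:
Z = 13/2 (Z = 9 + (½)*(-5) = 9 - 5/2 = 13/2 ≈ 6.5000)
y(N) = √2*√N (y(N) = √(2*N) = √2*√N)
E = (3 + I*√10)² (E = (-1 + (√2*√(-5) + 4))² = (-1 + (√2*(I*√5) + 4))² = (-1 + (I*√10 + 4))² = (-1 + (4 + I*√10))² = (3 + I*√10)² ≈ -1.0 + 18.974*I)
E + 121*(-90) = (3 + I*√10)² + 121*(-90) = (3 + I*√10)² - 10890 = -10890 + (3 + I*√10)²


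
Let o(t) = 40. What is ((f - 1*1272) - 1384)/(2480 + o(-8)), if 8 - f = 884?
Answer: -883/630 ≈ -1.4016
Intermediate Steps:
f = -876 (f = 8 - 1*884 = 8 - 884 = -876)
((f - 1*1272) - 1384)/(2480 + o(-8)) = ((-876 - 1*1272) - 1384)/(2480 + 40) = ((-876 - 1272) - 1384)/2520 = (-2148 - 1384)*(1/2520) = -3532*1/2520 = -883/630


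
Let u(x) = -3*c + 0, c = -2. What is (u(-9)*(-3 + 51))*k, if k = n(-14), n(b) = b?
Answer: -4032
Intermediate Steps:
k = -14
u(x) = 6 (u(x) = -3*(-2) + 0 = 6 + 0 = 6)
(u(-9)*(-3 + 51))*k = (6*(-3 + 51))*(-14) = (6*48)*(-14) = 288*(-14) = -4032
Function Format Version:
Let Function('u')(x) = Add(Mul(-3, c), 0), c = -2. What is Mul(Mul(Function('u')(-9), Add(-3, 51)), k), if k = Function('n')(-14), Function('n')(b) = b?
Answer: -4032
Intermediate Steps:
k = -14
Function('u')(x) = 6 (Function('u')(x) = Add(Mul(-3, -2), 0) = Add(6, 0) = 6)
Mul(Mul(Function('u')(-9), Add(-3, 51)), k) = Mul(Mul(6, Add(-3, 51)), -14) = Mul(Mul(6, 48), -14) = Mul(288, -14) = -4032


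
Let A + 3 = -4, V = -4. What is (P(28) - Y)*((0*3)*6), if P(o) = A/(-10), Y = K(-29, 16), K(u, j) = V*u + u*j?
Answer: 0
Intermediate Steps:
K(u, j) = -4*u + j*u (K(u, j) = -4*u + u*j = -4*u + j*u)
A = -7 (A = -3 - 4 = -7)
Y = -348 (Y = -29*(-4 + 16) = -29*12 = -348)
P(o) = 7/10 (P(o) = -7/(-10) = -7*(-⅒) = 7/10)
(P(28) - Y)*((0*3)*6) = (7/10 - 1*(-348))*((0*3)*6) = (7/10 + 348)*(0*6) = (3487/10)*0 = 0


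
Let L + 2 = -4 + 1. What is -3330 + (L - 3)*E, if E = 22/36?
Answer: -30014/9 ≈ -3334.9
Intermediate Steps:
L = -5 (L = -2 + (-4 + 1) = -2 - 3 = -5)
E = 11/18 (E = 22*(1/36) = 11/18 ≈ 0.61111)
-3330 + (L - 3)*E = -3330 + (-5 - 3)*(11/18) = -3330 - 8*11/18 = -3330 - 44/9 = -30014/9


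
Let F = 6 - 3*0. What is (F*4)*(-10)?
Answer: -240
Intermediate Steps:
F = 6 (F = 6 + 0 = 6)
(F*4)*(-10) = (6*4)*(-10) = 24*(-10) = -240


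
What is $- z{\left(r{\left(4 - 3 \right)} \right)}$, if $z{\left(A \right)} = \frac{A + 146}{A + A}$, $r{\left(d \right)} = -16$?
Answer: $\frac{65}{16} \approx 4.0625$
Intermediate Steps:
$z{\left(A \right)} = \frac{146 + A}{2 A}$
$- z{\left(r{\left(4 - 3 \right)} \right)} = - \frac{146 - 16}{2 \left(-16\right)} = - \frac{\left(-1\right) 130}{2 \cdot 16} = \left(-1\right) \left(- \frac{65}{16}\right) = \frac{65}{16}$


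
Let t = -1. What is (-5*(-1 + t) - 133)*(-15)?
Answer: 1845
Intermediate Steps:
(-5*(-1 + t) - 133)*(-15) = (-5*(-1 - 1) - 133)*(-15) = (-5*(-2) - 133)*(-15) = (10 - 133)*(-15) = -123*(-15) = 1845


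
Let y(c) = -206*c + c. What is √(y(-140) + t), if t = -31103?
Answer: 3*I*√267 ≈ 49.02*I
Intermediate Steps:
y(c) = -205*c
√(y(-140) + t) = √(-205*(-140) - 31103) = √(28700 - 31103) = √(-2403) = 3*I*√267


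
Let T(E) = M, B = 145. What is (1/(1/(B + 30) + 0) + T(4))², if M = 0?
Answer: 30625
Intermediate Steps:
T(E) = 0
(1/(1/(B + 30) + 0) + T(4))² = (1/(1/(145 + 30) + 0) + 0)² = (1/(1/175 + 0) + 0)² = (1/(1/175) + 0)² = (175 + 0)² = 175² = 30625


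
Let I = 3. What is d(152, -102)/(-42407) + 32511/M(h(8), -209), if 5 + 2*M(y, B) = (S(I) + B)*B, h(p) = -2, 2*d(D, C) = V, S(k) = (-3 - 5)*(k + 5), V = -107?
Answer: 690110059/604851041 ≈ 1.1410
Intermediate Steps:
S(k) = -40 - 8*k (S(k) = -8*(5 + k) = -40 - 8*k)
d(D, C) = -107/2 (d(D, C) = (1/2)*(-107) = -107/2)
M(y, B) = -5/2 + B*(-64 + B)/2 (M(y, B) = -5/2 + (((-40 - 8*3) + B)*B)/2 = -5/2 + (((-40 - 24) + B)*B)/2 = -5/2 + ((-64 + B)*B)/2 = -5/2 + (B*(-64 + B))/2 = -5/2 + B*(-64 + B)/2)
d(152, -102)/(-42407) + 32511/M(h(8), -209) = -107/2/(-42407) + 32511/(-5/2 + (1/2)*(-209)**2 - 32*(-209)) = -107/2*(-1/42407) + 32511/(-5/2 + (1/2)*43681 + 6688) = 107/84814 + 32511/(-5/2 + 43681/2 + 6688) = 107/84814 + 32511/28526 = 690110059/604851041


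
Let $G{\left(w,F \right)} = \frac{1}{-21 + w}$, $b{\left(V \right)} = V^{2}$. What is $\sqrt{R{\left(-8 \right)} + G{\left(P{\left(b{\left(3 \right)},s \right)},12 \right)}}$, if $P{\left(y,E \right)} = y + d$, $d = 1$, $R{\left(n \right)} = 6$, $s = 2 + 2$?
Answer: $\frac{\sqrt{715}}{11} \approx 2.4309$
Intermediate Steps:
$s = 4$
$P{\left(y,E \right)} = 1 + y$ ($P{\left(y,E \right)} = y + 1 = 1 + y$)
$\sqrt{R{\left(-8 \right)} + G{\left(P{\left(b{\left(3 \right)},s \right)},12 \right)}} = \sqrt{6 + \frac{1}{-21 + \left(1 + 3^{2}\right)}} = \sqrt{6 + \frac{1}{-21 + \left(1 + 9\right)}} = \sqrt{6 + \frac{1}{-21 + 10}} = \sqrt{6 + \frac{1}{-11}} = \sqrt{6 - \frac{1}{11}} = \sqrt{\frac{65}{11}} = \frac{\sqrt{715}}{11}$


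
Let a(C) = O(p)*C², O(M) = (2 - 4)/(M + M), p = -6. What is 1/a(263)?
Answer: 6/69169 ≈ 8.6744e-5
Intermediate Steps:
O(M) = -1/M (O(M) = -2*1/(2*M) = -1/M)
a(C) = C²/6 (a(C) = (-1/(-6))*C² = (-1*(-⅙))*C² = C²/6)
1/a(263) = 1/((⅙)*263²) = 1/((⅙)*69169) = 1/(69169/6) = 6/69169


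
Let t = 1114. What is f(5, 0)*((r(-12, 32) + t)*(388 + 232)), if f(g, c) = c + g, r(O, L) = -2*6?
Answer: 3416200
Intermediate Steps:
r(O, L) = -12
f(5, 0)*((r(-12, 32) + t)*(388 + 232)) = (0 + 5)*((-12 + 1114)*(388 + 232)) = 5*(1102*620) = 5*683240 = 3416200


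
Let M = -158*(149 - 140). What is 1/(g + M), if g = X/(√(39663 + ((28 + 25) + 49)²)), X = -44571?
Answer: -7910586/11028122843 + 14857*√5563/11028122843 ≈ -0.00061683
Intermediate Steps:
M = -1422 (M = -158*9 = -1422)
g = -14857*√5563/5563 (g = -44571/√(39663 + ((28 + 25) + 49)²) = -44571/√(39663 + (53 + 49)²) = -44571/√(39663 + 102²) = -44571/√(39663 + 10404) = -44571*√5563/16689 = -14857*√5563/5563 ≈ -199.19)
1/(g + M) = 1/(-14857*√5563/5563 - 1422) = 1/(-1422 - 14857*√5563/5563)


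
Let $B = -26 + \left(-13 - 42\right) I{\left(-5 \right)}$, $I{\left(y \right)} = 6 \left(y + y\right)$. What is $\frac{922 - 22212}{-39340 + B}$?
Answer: $\frac{10645}{18033} \approx 0.59031$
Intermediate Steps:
$I{\left(y \right)} = 12 y$ ($I{\left(y \right)} = 6 \cdot 2 y = 12 y$)
$B = 3274$ ($B = -26 + \left(-13 - 42\right) 12 \left(-5\right) = -26 - -3300 = -26 + 3300 = 3274$)
$\frac{922 - 22212}{-39340 + B} = \frac{922 - 22212}{-39340 + 3274} = - \frac{21290}{-36066} = \left(-21290\right) \left(- \frac{1}{36066}\right) = \frac{10645}{18033}$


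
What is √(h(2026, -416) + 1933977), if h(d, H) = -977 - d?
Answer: √1930974 ≈ 1389.6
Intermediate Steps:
√(h(2026, -416) + 1933977) = √((-977 - 1*2026) + 1933977) = √((-977 - 2026) + 1933977) = √(-3003 + 1933977) = √1930974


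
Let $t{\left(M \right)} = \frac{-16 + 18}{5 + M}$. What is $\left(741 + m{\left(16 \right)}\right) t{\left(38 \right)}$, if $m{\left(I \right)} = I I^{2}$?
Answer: $\frac{9674}{43} \approx 224.98$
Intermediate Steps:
$m{\left(I \right)} = I^{3}$
$t{\left(M \right)} = \frac{2}{5 + M}$
$\left(741 + m{\left(16 \right)}\right) t{\left(38 \right)} = \left(741 + 16^{3}\right) \frac{2}{5 + 38} = \left(741 + 4096\right) \frac{2}{43} = 4837 \cdot 2 \cdot \frac{1}{43} = 4837 \cdot \frac{2}{43} = \frac{9674}{43}$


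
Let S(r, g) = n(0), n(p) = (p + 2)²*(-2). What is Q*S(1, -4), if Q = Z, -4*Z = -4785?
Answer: -9570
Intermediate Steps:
Z = 4785/4 (Z = -¼*(-4785) = 4785/4 ≈ 1196.3)
Q = 4785/4 ≈ 1196.3
n(p) = -2*(2 + p)² (n(p) = (2 + p)²*(-2) = -2*(2 + p)²)
S(r, g) = -8 (S(r, g) = -2*(2 + 0)² = -2*2² = -2*4 = -8)
Q*S(1, -4) = (4785/4)*(-8) = -9570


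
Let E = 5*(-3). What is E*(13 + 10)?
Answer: -345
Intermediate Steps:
E = -15
E*(13 + 10) = -15*(13 + 10) = -15*23 = -345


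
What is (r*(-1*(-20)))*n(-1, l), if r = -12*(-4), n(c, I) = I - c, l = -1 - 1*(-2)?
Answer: 1920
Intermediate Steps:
l = 1 (l = -1 + 2 = 1)
r = 48
(r*(-1*(-20)))*n(-1, l) = (48*(-1*(-20)))*(1 - 1*(-1)) = (48*20)*(1 + 1) = 960*2 = 1920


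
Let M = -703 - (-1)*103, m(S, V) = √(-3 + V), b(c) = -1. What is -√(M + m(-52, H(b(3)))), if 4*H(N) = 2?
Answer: -√(-2400 + 2*I*√10)/2 ≈ -0.032275 - 24.495*I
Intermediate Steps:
H(N) = ½ (H(N) = (¼)*2 = ½)
M = -600 (M = -703 - 1*(-103) = -703 + 103 = -600)
-√(M + m(-52, H(b(3)))) = -√(-600 + √(-3 + ½)) = -√(-600 + √(-5/2)) = -√(-600 + I*√10/2)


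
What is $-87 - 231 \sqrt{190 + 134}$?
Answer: $-4245$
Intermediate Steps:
$-87 - 231 \sqrt{190 + 134} = -87 - 231 \sqrt{324} = -87 - 4158 = -4245$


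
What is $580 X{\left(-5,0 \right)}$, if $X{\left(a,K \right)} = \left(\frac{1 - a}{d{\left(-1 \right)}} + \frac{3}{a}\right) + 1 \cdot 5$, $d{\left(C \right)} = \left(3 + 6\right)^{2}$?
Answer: $\frac{70064}{27} \approx 2595.0$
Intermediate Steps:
$d{\left(C \right)} = 81$ ($d{\left(C \right)} = 9^{2} = 81$)
$X{\left(a,K \right)} = \frac{406}{81} + \frac{3}{a} - \frac{a}{81}$ ($X{\left(a,K \right)} = \left(\frac{1 - a}{81} + \frac{3}{a}\right) + 1 \cdot 5 = \left(\left(1 - a\right) \frac{1}{81} + \frac{3}{a}\right) + 5 = \left(\left(\frac{1}{81} - \frac{a}{81}\right) + \frac{3}{a}\right) + 5 = \left(\frac{1}{81} + \frac{3}{a} - \frac{a}{81}\right) + 5 = \frac{406}{81} + \frac{3}{a} - \frac{a}{81}$)
$580 X{\left(-5,0 \right)} = 580 \frac{243 - 5 \left(406 - -5\right)}{81 \left(-5\right)} = 580 \cdot \frac{1}{81} \left(- \frac{1}{5}\right) \left(243 - 5 \left(406 + 5\right)\right) = 580 \cdot \frac{1}{81} \left(- \frac{1}{5}\right) \left(243 - 2055\right) = 580 \cdot \frac{1}{81} \left(- \frac{1}{5}\right) \left(-1812\right) = 580 \cdot \frac{604}{135} = \frac{70064}{27}$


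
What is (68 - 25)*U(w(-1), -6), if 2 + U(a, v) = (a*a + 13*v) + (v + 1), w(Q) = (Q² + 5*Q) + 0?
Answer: -2967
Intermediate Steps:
w(Q) = Q² + 5*Q
U(a, v) = -1 + a² + 14*v (U(a, v) = -2 + ((a*a + 13*v) + (v + 1)) = -2 + ((a² + 13*v) + (1 + v)) = -2 + (1 + a² + 14*v) = -1 + a² + 14*v)
(68 - 25)*U(w(-1), -6) = (68 - 25)*(-1 + (-(5 - 1))² + 14*(-6)) = 43*(-1 + (-1*4)² - 84) = 43*(-1 + (-4)² - 84) = 43*(-1 + 16 - 84) = 43*(-69) = -2967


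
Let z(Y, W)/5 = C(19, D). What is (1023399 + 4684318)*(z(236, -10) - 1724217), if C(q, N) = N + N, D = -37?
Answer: -9843454537879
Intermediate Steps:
C(q, N) = 2*N
z(Y, W) = -370 (z(Y, W) = 5*(2*(-37)) = 5*(-74) = -370)
(1023399 + 4684318)*(z(236, -10) - 1724217) = (1023399 + 4684318)*(-370 - 1724217) = 5707717*(-1724587) = -9843454537879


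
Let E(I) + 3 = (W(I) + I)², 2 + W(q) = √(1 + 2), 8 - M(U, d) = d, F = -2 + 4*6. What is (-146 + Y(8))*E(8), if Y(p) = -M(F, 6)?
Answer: -5328 - 1776*√3 ≈ -8404.1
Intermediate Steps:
F = 22 (F = -2 + 24 = 22)
M(U, d) = 8 - d
W(q) = -2 + √3 (W(q) = -2 + √(1 + 2) = -2 + √3)
Y(p) = -2 (Y(p) = -(8 - 1*6) = -(8 - 6) = -1*2 = -2)
E(I) = -3 + (-2 + I + √3)² (E(I) = -3 + ((-2 + √3) + I)² = -3 + (-2 + I + √3)²)
(-146 + Y(8))*E(8) = (-146 - 2)*(-3 + (-2 + 8 + √3)²) = -148*(-3 + (6 + √3)²) = 444 - 148*(6 + √3)²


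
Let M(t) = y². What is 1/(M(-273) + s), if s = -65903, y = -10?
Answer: -1/65803 ≈ -1.5197e-5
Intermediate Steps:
M(t) = 100 (M(t) = (-10)² = 100)
1/(M(-273) + s) = 1/(100 - 65903) = 1/(-65803) = -1/65803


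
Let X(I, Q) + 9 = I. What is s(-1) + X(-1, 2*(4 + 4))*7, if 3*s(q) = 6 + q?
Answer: -205/3 ≈ -68.333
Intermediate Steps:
s(q) = 2 + q/3 (s(q) = (6 + q)/3 = 2 + q/3)
X(I, Q) = -9 + I
s(-1) + X(-1, 2*(4 + 4))*7 = (2 + (⅓)*(-1)) + (-9 - 1)*7 = (2 - ⅓) - 10*7 = 5/3 - 70 = -205/3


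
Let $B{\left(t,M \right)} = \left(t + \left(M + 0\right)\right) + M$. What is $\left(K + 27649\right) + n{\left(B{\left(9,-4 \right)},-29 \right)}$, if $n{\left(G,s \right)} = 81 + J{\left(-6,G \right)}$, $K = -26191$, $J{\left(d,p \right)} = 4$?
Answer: $1543$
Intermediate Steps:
$B{\left(t,M \right)} = t + 2 M$ ($B{\left(t,M \right)} = \left(t + M\right) + M = \left(M + t\right) + M = t + 2 M$)
$n{\left(G,s \right)} = 85$ ($n{\left(G,s \right)} = 81 + 4 = 85$)
$\left(K + 27649\right) + n{\left(B{\left(9,-4 \right)},-29 \right)} = \left(-26191 + 27649\right) + 85 = 1458 + 85 = 1543$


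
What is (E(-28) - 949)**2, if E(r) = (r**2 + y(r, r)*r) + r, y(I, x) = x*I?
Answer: 490401025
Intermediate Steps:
y(I, x) = I*x
E(r) = r + r**2 + r**3 (E(r) = (r**2 + (r*r)*r) + r = (r**2 + r**2*r) + r = (r**2 + r**3) + r = r + r**2 + r**3)
(E(-28) - 949)**2 = (-28*(1 - 28 + (-28)**2) - 949)**2 = (-28*(1 - 28 + 784) - 949)**2 = (-28*757 - 949)**2 = (-21196 - 949)**2 = (-22145)**2 = 490401025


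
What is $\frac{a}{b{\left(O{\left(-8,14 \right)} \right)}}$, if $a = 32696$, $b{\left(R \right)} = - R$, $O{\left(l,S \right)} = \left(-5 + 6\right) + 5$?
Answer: $- \frac{16348}{3} \approx -5449.3$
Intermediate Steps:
$O{\left(l,S \right)} = 6$ ($O{\left(l,S \right)} = 1 + 5 = 6$)
$\frac{a}{b{\left(O{\left(-8,14 \right)} \right)}} = \frac{32696}{\left(-1\right) 6} = \frac{32696}{-6} = 32696 \left(- \frac{1}{6}\right) = - \frac{16348}{3}$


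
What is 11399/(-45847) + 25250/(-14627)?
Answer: -1324369923/670604069 ≈ -1.9749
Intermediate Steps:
11399/(-45847) + 25250/(-14627) = 11399*(-1/45847) + 25250*(-1/14627) = -11399/45847 - 25250/14627 = -1324369923/670604069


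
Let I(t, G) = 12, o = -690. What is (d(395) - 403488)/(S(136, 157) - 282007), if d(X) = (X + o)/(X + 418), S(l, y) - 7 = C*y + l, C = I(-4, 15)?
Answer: 328036039/227623740 ≈ 1.4411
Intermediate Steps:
C = 12
S(l, y) = 7 + l + 12*y (S(l, y) = 7 + (12*y + l) = 7 + (l + 12*y) = 7 + l + 12*y)
d(X) = (-690 + X)/(418 + X) (d(X) = (X - 690)/(X + 418) = (-690 + X)/(418 + X))
(d(395) - 403488)/(S(136, 157) - 282007) = ((-690 + 395)/(418 + 395) - 403488)/((7 + 136 + 12*157) - 282007) = (-295/813 - 403488)/((7 + 136 + 1884) - 282007) = ((1/813)*(-295) - 403488)/(2027 - 282007) = (-295/813 - 403488)/(-279980) = -328036039/813*(-1/279980) = 328036039/227623740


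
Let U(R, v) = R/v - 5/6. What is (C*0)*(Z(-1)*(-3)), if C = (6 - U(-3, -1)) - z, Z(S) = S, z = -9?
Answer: 0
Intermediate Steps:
U(R, v) = -⅚ + R/v (U(R, v) = R/v - 5*⅙ = R/v - ⅚ = -⅚ + R/v)
C = 77/6 (C = (6 - (-⅚ - 3/(-1))) - 1*(-9) = (6 - (-⅚ - 3*(-1))) + 9 = (6 - (-⅚ + 3)) + 9 = (6 - 1*13/6) + 9 = (6 - 13/6) + 9 = 23/6 + 9 = 77/6 ≈ 12.833)
(C*0)*(Z(-1)*(-3)) = ((77/6)*0)*(-1*(-3)) = 0*3 = 0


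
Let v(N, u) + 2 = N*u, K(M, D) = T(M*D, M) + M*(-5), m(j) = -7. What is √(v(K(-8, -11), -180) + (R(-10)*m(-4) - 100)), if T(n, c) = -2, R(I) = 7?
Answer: I*√6991 ≈ 83.612*I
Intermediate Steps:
K(M, D) = -2 - 5*M (K(M, D) = -2 + M*(-5) = -2 - 5*M)
v(N, u) = -2 + N*u
√(v(K(-8, -11), -180) + (R(-10)*m(-4) - 100)) = √((-2 + (-2 - 5*(-8))*(-180)) + (7*(-7) - 100)) = √((-2 + (-2 + 40)*(-180)) + (-49 - 100)) = √((-2 + 38*(-180)) - 149) = √((-2 - 6840) - 149) = √(-6842 - 149) = √(-6991) = I*√6991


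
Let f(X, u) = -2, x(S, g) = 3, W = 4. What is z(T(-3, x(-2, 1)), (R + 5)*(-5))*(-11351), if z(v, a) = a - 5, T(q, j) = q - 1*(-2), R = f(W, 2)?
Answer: 227020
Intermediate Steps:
R = -2
T(q, j) = 2 + q (T(q, j) = q + 2 = 2 + q)
z(v, a) = -5 + a
z(T(-3, x(-2, 1)), (R + 5)*(-5))*(-11351) = (-5 + (-2 + 5)*(-5))*(-11351) = (-5 + 3*(-5))*(-11351) = (-5 - 15)*(-11351) = -20*(-11351) = 227020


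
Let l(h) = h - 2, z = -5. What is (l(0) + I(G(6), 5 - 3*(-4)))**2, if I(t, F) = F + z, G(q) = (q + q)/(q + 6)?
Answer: 100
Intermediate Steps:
G(q) = 2*q/(6 + q) (G(q) = (2*q)/(6 + q) = 2*q/(6 + q))
I(t, F) = -5 + F (I(t, F) = F - 5 = -5 + F)
l(h) = -2 + h
(l(0) + I(G(6), 5 - 3*(-4)))**2 = ((-2 + 0) + (-5 + (5 - 3*(-4))))**2 = (-2 + (-5 + (5 + 12)))**2 = (-2 + (-5 + 17))**2 = (-2 + 12)**2 = 10**2 = 100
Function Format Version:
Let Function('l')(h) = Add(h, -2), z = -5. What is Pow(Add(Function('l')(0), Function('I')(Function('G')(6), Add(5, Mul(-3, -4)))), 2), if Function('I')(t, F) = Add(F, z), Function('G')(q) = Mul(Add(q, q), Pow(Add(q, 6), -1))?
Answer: 100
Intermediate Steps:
Function('G')(q) = Mul(2, q, Pow(Add(6, q), -1)) (Function('G')(q) = Mul(Mul(2, q), Pow(Add(6, q), -1)) = Mul(2, q, Pow(Add(6, q), -1)))
Function('I')(t, F) = Add(-5, F) (Function('I')(t, F) = Add(F, -5) = Add(-5, F))
Function('l')(h) = Add(-2, h)
Pow(Add(Function('l')(0), Function('I')(Function('G')(6), Add(5, Mul(-3, -4)))), 2) = Pow(Add(Add(-2, 0), Add(-5, Add(5, Mul(-3, -4)))), 2) = Pow(Add(-2, Add(-5, Add(5, 12))), 2) = Pow(Add(-2, Add(-5, 17)), 2) = Pow(Add(-2, 12), 2) = Pow(10, 2) = 100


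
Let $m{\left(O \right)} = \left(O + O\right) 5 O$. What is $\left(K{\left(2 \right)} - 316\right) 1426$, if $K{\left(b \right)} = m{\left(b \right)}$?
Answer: $-393576$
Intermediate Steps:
$m{\left(O \right)} = 10 O^{2}$ ($m{\left(O \right)} = 2 O 5 O = 10 O O = 10 O^{2}$)
$K{\left(b \right)} = 10 b^{2}$
$\left(K{\left(2 \right)} - 316\right) 1426 = \left(10 \cdot 2^{2} - 316\right) 1426 = \left(10 \cdot 4 - 316\right) 1426 = \left(40 - 316\right) 1426 = \left(-276\right) 1426 = -393576$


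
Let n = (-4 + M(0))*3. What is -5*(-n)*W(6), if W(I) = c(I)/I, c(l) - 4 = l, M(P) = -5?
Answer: -225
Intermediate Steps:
n = -27 (n = (-4 - 5)*3 = -9*3 = -27)
c(l) = 4 + l
W(I) = (4 + I)/I
-5*(-n)*W(6) = -5*(-1*(-27))*(4 + 6)/6 = -135*(⅙)*10 = -135*5/3 = -5*45 = -225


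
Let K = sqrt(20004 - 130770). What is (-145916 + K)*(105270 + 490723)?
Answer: -86964914588 + 595993*I*sqrt(110766) ≈ -8.6965e+10 + 1.9836e+8*I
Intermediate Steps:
K = I*sqrt(110766) (K = sqrt(-110766) = I*sqrt(110766) ≈ 332.82*I)
(-145916 + K)*(105270 + 490723) = (-145916 + I*sqrt(110766))*(105270 + 490723) = (-145916 + I*sqrt(110766))*595993 = -86964914588 + 595993*I*sqrt(110766)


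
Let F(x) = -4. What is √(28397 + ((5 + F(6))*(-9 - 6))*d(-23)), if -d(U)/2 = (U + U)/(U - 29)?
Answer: √4803578/13 ≈ 168.59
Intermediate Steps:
d(U) = -4*U/(-29 + U) (d(U) = -2*(U + U)/(U - 29) = -2*2*U/(-29 + U) = -4*U/(-29 + U))
√(28397 + ((5 + F(6))*(-9 - 6))*d(-23)) = √(28397 + ((5 - 4)*(-9 - 6))*(-4*(-23)/(-29 - 23))) = √(28397 + (1*(-15))*(-4*(-23)/(-52))) = √(28397 - (-60)*(-23)*(-1)/52) = √(28397 - 15*(-23/13)) = √(28397 + 345/13) = √(369506/13) = √4803578/13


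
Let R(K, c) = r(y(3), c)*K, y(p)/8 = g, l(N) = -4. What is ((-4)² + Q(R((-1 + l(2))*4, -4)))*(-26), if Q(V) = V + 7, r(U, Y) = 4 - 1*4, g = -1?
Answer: -598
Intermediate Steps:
y(p) = -8 (y(p) = 8*(-1) = -8)
r(U, Y) = 0 (r(U, Y) = 4 - 4 = 0)
R(K, c) = 0 (R(K, c) = 0*K = 0)
Q(V) = 7 + V
((-4)² + Q(R((-1 + l(2))*4, -4)))*(-26) = ((-4)² + (7 + 0))*(-26) = (16 + 7)*(-26) = 23*(-26) = -598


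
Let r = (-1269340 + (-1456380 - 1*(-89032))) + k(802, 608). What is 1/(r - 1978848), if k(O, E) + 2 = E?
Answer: -1/4614930 ≈ -2.1669e-7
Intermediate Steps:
k(O, E) = -2 + E
r = -2636082 (r = (-1269340 + (-1456380 - 1*(-89032))) + (-2 + 608) = (-1269340 + (-1456380 + 89032)) + 606 = (-1269340 - 1367348) + 606 = -2636688 + 606 = -2636082)
1/(r - 1978848) = 1/(-2636082 - 1978848) = 1/(-4614930) = -1/4614930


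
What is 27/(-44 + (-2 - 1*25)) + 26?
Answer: 1819/71 ≈ 25.620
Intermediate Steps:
27/(-44 + (-2 - 1*25)) + 26 = 27/(-44 + (-2 - 25)) + 26 = 27/(-44 - 27) + 26 = 27/(-71) + 26 = 27*(-1/71) + 26 = -27/71 + 26 = 1819/71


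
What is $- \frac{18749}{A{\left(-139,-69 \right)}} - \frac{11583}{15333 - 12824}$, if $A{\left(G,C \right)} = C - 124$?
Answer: $\frac{17858}{193} \approx 92.528$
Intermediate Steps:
$A{\left(G,C \right)} = -124 + C$
$- \frac{18749}{A{\left(-139,-69 \right)}} - \frac{11583}{15333 - 12824} = - \frac{18749}{-124 - 69} - \frac{11583}{15333 - 12824} = - \frac{18749}{-193} - \frac{11583}{15333 - 12824} = \left(-18749\right) \left(- \frac{1}{193}\right) - \frac{11583}{2509} = \frac{18749}{193} - \frac{891}{193} = \frac{17858}{193}$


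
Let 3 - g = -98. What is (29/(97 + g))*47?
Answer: 1363/198 ≈ 6.8838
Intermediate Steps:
g = 101 (g = 3 - 1*(-98) = 3 + 98 = 101)
(29/(97 + g))*47 = (29/(97 + 101))*47 = (29/198)*47 = 1363/198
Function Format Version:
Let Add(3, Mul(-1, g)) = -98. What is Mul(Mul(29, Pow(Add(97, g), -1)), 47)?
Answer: Rational(1363, 198) ≈ 6.8838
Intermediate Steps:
g = 101 (g = Add(3, Mul(-1, -98)) = Add(3, 98) = 101)
Mul(Mul(29, Pow(Add(97, g), -1)), 47) = Mul(Mul(29, Pow(Add(97, 101), -1)), 47) = Mul(Mul(29, Pow(198, -1)), 47) = Mul(Mul(29, Rational(1, 198)), 47) = Mul(Rational(29, 198), 47) = Rational(1363, 198)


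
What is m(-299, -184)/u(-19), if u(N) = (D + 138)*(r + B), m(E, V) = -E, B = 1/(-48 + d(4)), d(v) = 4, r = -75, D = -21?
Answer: -1012/29709 ≈ -0.034064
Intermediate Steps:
B = -1/44 (B = 1/(-48 + 4) = 1/(-44) = -1/44 ≈ -0.022727)
u(N) = -386217/44 (u(N) = (-21 + 138)*(-75 - 1/44) = 117*(-3301/44) = -386217/44)
m(-299, -184)/u(-19) = (-1*(-299))/(-386217/44) = 299*(-44/386217) = -1012/29709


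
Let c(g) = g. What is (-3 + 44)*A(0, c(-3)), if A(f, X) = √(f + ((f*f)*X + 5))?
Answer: 41*√5 ≈ 91.679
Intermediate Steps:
A(f, X) = √(5 + f + X*f²) (A(f, X) = √(f + (f²*X + 5)) = √(f + (X*f² + 5)) = √(f + (5 + X*f²)) = √(5 + f + X*f²))
(-3 + 44)*A(0, c(-3)) = (-3 + 44)*√(5 + 0 - 3*0²) = 41*√(5 + 0 - 3*0) = 41*√(5 + 0 + 0) = 41*√5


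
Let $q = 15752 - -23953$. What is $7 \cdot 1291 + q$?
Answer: $48742$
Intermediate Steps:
$q = 39705$ ($q = 15752 + 23953 = 39705$)
$7 \cdot 1291 + q = 7 \cdot 1291 + 39705 = 9037 + 39705 = 48742$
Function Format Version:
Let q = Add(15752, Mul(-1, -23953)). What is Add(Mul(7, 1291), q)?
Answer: 48742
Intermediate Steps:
q = 39705 (q = Add(15752, 23953) = 39705)
Add(Mul(7, 1291), q) = Add(Mul(7, 1291), 39705) = Add(9037, 39705) = 48742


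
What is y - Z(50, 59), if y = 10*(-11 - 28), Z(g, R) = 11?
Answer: -401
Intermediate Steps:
y = -390 (y = 10*(-39) = -390)
y - Z(50, 59) = -390 - 1*11 = -390 - 11 = -401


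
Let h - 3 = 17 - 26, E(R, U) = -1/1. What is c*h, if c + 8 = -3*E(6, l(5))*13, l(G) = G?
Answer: -186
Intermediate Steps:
E(R, U) = -1 (E(R, U) = -1*1 = -1)
c = 31 (c = -8 - 3*(-1)*13 = -8 + 3*13 = -8 + 39 = 31)
h = -6 (h = 3 + (17 - 26) = 3 - 9 = -6)
c*h = 31*(-6) = -186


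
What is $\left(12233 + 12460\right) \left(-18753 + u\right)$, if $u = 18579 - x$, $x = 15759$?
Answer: $-393433569$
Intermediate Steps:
$u = 2820$ ($u = 18579 - 15759 = 2820$)
$\left(12233 + 12460\right) \left(-18753 + u\right) = \left(12233 + 12460\right) \left(-18753 + 2820\right) = 24693 \left(-15933\right) = -393433569$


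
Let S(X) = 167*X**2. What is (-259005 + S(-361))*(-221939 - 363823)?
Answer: -12596578676724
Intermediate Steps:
(-259005 + S(-361))*(-221939 - 363823) = (-259005 + 167*(-361)**2)*(-221939 - 363823) = (-259005 + 167*130321)*(-585762) = (-259005 + 21763607)*(-585762) = 21504602*(-585762) = -12596578676724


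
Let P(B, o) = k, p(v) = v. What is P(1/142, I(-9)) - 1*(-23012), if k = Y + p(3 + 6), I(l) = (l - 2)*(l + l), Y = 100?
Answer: 23121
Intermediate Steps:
I(l) = 2*l*(-2 + l) (I(l) = (-2 + l)*(2*l) = 2*l*(-2 + l))
k = 109 (k = 100 + (3 + 6) = 100 + 9 = 109)
P(B, o) = 109
P(1/142, I(-9)) - 1*(-23012) = 109 - 1*(-23012) = 109 + 23012 = 23121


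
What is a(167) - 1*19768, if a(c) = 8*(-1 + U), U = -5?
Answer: -19816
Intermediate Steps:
a(c) = -48 (a(c) = 8*(-1 - 5) = 8*(-6) = -48)
a(167) - 1*19768 = -48 - 1*19768 = -48 - 19768 = -19816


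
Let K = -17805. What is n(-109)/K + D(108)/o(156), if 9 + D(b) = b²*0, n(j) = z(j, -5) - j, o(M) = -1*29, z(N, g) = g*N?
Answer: 47093/172115 ≈ 0.27361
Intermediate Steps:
z(N, g) = N*g
o(M) = -29
n(j) = -6*j (n(j) = j*(-5) - j = -5*j - j = -6*j)
D(b) = -9 (D(b) = -9 + b²*0 = -9 + 0 = -9)
n(-109)/K + D(108)/o(156) = -6*(-109)/(-17805) - 9/(-29) = 654*(-1/17805) - 9*(-1/29) = -218/5935 + 9/29 = 47093/172115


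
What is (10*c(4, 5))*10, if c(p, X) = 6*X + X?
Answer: 3500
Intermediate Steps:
c(p, X) = 7*X
(10*c(4, 5))*10 = (10*(7*5))*10 = (10*35)*10 = 350*10 = 3500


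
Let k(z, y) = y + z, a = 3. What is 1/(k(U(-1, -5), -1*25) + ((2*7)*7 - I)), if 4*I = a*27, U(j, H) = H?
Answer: 4/191 ≈ 0.020942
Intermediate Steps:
I = 81/4 (I = (3*27)/4 = (1/4)*81 = 81/4 ≈ 20.250)
1/(k(U(-1, -5), -1*25) + ((2*7)*7 - I)) = 1/((-1*25 - 5) + ((2*7)*7 - 1*81/4)) = 1/((-25 - 5) + (14*7 - 81/4)) = 1/(-30 + (98 - 81/4)) = 1/(-30 + 311/4) = 1/(191/4) = 4/191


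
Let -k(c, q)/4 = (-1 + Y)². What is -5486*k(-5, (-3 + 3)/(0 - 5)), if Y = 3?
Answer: 87776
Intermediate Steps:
k(c, q) = -16 (k(c, q) = -4*(-1 + 3)² = -4*2² = -4*4 = -16)
-5486*k(-5, (-3 + 3)/(0 - 5)) = -5486*(-16) = 87776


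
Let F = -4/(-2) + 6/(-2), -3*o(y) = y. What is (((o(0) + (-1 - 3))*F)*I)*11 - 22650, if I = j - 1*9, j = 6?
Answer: -22782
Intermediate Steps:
I = -3 (I = 6 - 1*9 = 6 - 9 = -3)
o(y) = -y/3
F = -1 (F = -4*(-1/2) + 6*(-1/2) = 2 - 3 = -1)
(((o(0) + (-1 - 3))*F)*I)*11 - 22650 = (((-1/3*0 + (-1 - 3))*(-1))*(-3))*11 - 22650 = (((0 - 4)*(-1))*(-3))*11 - 22650 = (-4*(-1)*(-3))*11 - 22650 = (4*(-3))*11 - 22650 = -12*11 - 22650 = -132 - 22650 = -22782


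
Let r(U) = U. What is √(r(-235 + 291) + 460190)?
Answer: √460246 ≈ 678.41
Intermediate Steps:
√(r(-235 + 291) + 460190) = √((-235 + 291) + 460190) = √(56 + 460190) = √460246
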